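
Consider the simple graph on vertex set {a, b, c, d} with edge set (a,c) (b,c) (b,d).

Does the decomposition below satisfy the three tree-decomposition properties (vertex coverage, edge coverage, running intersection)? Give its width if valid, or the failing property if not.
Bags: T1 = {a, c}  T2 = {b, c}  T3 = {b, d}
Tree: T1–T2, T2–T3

Vertex coverage: the bags together contain {a, b, c, d}, the full vertex set. Edge coverage: each edge of G has both endpoints in at least one bag. Running intersection: for every vertex, the bags containing it form a connected subtree. All three properties hold, so this is a valid tree decomposition of width max|bag| − 1 = 1, and hence tw(G) ≤ 1.

Yes; width 1.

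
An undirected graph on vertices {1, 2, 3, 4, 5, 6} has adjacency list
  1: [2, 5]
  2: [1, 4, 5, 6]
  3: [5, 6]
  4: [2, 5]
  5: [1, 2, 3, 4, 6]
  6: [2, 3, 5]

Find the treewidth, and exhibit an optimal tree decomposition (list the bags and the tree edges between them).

The largest bag has 3 vertices, giving width 2; this decomposition certifies tw(G) ≤ 2. For the lower bound, the 3 vertices {1, 2, 5} are pairwise adjacent, and any tree decomposition puts a clique entirely inside one bag — forcing width ≥ 2. Combining the bounds, tw(G) = 2.

Treewidth 2.
One optimal decomposition is:
Bags: B1 = {2, 5, 6}  B2 = {3, 5, 6}  B3 = {1, 2, 5}  B4 = {2, 4, 5}
Tree: B1–B2, B1–B3, B3–B4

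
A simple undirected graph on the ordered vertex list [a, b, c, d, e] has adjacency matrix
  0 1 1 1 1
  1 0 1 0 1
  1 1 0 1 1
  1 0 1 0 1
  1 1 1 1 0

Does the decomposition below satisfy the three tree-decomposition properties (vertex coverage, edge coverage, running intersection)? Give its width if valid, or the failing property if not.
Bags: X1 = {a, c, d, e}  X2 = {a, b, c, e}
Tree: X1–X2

Yes; width 3.

Vertex coverage: the bags together contain {a, b, c, d, e}, the full vertex set. Edge coverage: each edge of G has both endpoints in at least one bag. Running intersection: for every vertex, the bags containing it form a connected subtree. All three properties hold, so this is a valid tree decomposition of width max|bag| − 1 = 3, and hence tw(G) ≤ 3.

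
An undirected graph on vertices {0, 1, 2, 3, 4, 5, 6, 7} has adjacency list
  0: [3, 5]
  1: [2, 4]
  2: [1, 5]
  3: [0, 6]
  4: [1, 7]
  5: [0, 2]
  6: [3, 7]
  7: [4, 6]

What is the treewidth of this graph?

A width-2 tree decomposition is:
Bags: B1 = {3, 6, 7}  B2 = {0, 3, 7}  B3 = {0, 5, 7}  B4 = {2, 5, 7}  B5 = {1, 2, 7}  B6 = {1, 4, 7}
Tree: B1–B2, B2–B3, B3–B4, B4–B5, B5–B6
Every bag has size at most 3, so the width is 3 − 1 = 2 and tw(G) ≤ 2. For the lower bound, G contains the cycle 7–6–3–0–5–2–1–4–7, so G is not a forest; only forests have treewidth ≤ 1, hence tw(G) ≥ 2. Hence tw(G) = 2 exactly.

2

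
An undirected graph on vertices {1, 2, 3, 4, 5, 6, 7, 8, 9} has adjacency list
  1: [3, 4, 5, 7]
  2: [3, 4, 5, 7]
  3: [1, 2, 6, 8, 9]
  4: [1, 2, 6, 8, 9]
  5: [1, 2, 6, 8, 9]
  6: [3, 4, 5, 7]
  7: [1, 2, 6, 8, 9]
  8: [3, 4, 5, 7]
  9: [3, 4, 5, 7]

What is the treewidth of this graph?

A width-4 tree decomposition is:
Bags: B1 = {3, 4, 5, 6, 7}  B2 = {2, 3, 4, 5, 7}  B3 = {3, 4, 5, 7, 8}  B4 = {3, 4, 5, 7, 9}  B5 = {1, 3, 4, 5, 7}
Tree: B1–B2, B2–B3, B3–B4, B4–B5
Every bag has size at most 5, so the width is 5 − 1 = 4 and tw(G) ≤ 4. For the lower bound: the 5 vertex sets {3,6}, {2,4}, {5,8}, {7}, {9} are disjoint, each induces a connected subgraph, and every pair is joined by at least one edge of G. Contracting each set to a single vertex therefore yields K_{5} as a minor, and since treewidth is minor-monotone, tw(G) ≥ tw(K_{5}) = 4. The upper and lower bounds meet at 4, so that is the treewidth.

4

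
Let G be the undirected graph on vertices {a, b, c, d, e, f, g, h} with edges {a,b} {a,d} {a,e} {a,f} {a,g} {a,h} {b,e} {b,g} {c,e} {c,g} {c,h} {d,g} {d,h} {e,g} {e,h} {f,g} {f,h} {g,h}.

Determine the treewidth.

3

A width-3 tree decomposition is:
Bags: B1 = {a, e, g, h}  B2 = {c, e, g, h}  B3 = {a, b, e, g}  B4 = {a, d, g, h}  B5 = {a, f, g, h}
Tree: B1–B2, B1–B3, B1–B4, B1–B5
Every bag has size at most 4, so the width is 4 − 1 = 3 and tw(G) ≤ 3. On the other hand G contains the 4-clique {c, e, g, h}. A clique must lie in a single bag of any decomposition, so no decomposition can have width below 3. Hence tw(G) = 3 exactly.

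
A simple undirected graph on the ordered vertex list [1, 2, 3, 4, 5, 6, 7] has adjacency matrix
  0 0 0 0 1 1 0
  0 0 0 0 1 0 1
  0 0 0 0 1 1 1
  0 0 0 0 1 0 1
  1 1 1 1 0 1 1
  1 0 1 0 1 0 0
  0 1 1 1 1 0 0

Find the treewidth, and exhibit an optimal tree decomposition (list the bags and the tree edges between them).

Treewidth 2.
One such decomposition:
Bags: B1 = {2, 5, 7}  B2 = {3, 5, 7}  B3 = {4, 5, 7}  B4 = {3, 5, 6}  B5 = {1, 5, 6}
Tree: B1–B2, B1–B3, B2–B4, B4–B5

The largest bag has 3 vertices, giving width 2; this decomposition certifies tw(G) ≤ 2. On the other hand G contains the 3-clique {1, 5, 6}. A clique must lie in a single bag of any decomposition, so no decomposition can have width below 2. The upper and lower bounds meet at 2, so that is the treewidth.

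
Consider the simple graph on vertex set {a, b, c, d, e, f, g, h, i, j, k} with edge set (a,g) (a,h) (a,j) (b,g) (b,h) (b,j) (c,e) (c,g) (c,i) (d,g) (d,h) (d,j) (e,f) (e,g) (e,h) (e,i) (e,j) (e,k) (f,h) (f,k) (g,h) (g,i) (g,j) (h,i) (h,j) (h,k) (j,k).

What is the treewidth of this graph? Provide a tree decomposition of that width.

Treewidth 3.
One such decomposition:
Bags: B1 = {e, h, j, k}  B2 = {e, g, h, j}  B3 = {a, g, h, j}  B4 = {d, g, h, j}  B5 = {e, g, h, i}  B6 = {c, e, g, i}  B7 = {e, f, h, k}  B8 = {b, g, h, j}
Tree: B1–B2, B2–B3, B3–B4, B2–B5, B5–B6, B1–B7, B3–B8

The largest bag has 4 vertices, giving width 3; this decomposition certifies tw(G) ≤ 3. On the other hand G contains the 4-clique {d, g, h, j}. A clique must lie in a single bag of any decomposition, so no decomposition can have width below 3. Therefore the treewidth is 3.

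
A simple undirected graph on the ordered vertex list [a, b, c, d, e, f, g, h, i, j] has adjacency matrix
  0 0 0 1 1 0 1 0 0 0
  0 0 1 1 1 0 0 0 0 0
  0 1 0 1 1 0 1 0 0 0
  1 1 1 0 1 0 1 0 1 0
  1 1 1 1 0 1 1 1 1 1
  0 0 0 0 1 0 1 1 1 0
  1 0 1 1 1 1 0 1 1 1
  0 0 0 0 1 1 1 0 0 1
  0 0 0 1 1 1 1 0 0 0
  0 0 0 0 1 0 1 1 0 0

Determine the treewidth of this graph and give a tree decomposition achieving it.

Treewidth 3.
One such decomposition:
Bags: B1 = {d, e, g, i}  B2 = {c, d, e, g}  B3 = {a, d, e, g}  B4 = {b, c, d, e}  B5 = {e, f, g, i}  B6 = {e, f, g, h}  B7 = {e, g, h, j}
Tree: B1–B2, B2–B3, B2–B4, B1–B5, B5–B6, B6–B7

Each bag holds 4 vertices, so the decomposition has width 3, which upper-bounds the treewidth. On the other hand G contains the 4-clique {c, d, e, g}. A clique must lie in a single bag of any decomposition, so no decomposition can have width below 3. Hence tw(G) = 3 exactly.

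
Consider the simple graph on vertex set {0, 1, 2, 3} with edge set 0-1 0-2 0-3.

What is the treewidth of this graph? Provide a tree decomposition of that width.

Treewidth 1.
One optimal decomposition is:
Bags: B1 = {0, 3}  B2 = {0, 2}  B3 = {0, 1}
Tree: B1–B2, B1–B3

The largest bag has 2 vertices, giving width 1; this decomposition certifies tw(G) ≤ 1. Since G has at least one edge (e.g. 3–0), it is not an edgeless graph, so tw(G) ≥ 1. The upper and lower bounds meet at 1, so that is the treewidth.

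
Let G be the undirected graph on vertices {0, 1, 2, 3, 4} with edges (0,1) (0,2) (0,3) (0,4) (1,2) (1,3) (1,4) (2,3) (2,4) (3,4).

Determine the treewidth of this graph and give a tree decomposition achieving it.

Treewidth 4.
One optimal decomposition is:
Bags: B1 = {0, 1, 2, 3, 4}
Tree: (single bag)

With just one bag of size 5, the width is 5 − 1 = 4, so tw(G) ≤ 4. For the lower bound, the 5 vertices {0, 1, 2, 3, 4} are pairwise adjacent, and any tree decomposition puts a clique entirely inside one bag — forcing width ≥ 4. Combining the bounds, tw(G) = 4.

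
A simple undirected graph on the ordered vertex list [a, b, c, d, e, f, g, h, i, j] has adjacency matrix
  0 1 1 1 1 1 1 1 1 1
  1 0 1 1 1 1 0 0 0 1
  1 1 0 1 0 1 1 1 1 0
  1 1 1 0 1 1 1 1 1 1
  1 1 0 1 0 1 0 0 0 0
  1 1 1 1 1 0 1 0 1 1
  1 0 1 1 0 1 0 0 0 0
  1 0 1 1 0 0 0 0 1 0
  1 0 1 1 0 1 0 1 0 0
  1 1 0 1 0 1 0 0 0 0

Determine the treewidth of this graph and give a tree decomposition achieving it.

Each bag holds 5 vertices, so the decomposition has width 4, which upper-bounds the treewidth. On the other hand G contains the 5-clique {a, c, d, h, i}. A clique must lie in a single bag of any decomposition, so no decomposition can have width below 4. Combining the bounds, tw(G) = 4.

Treewidth 4.
One optimal decomposition is:
Bags: B1 = {a, c, d, f, i}  B2 = {a, b, c, d, f}  B3 = {a, c, d, f, g}  B4 = {a, b, d, f, j}  B5 = {a, b, d, e, f}  B6 = {a, c, d, h, i}
Tree: B1–B2, B2–B3, B2–B4, B2–B5, B1–B6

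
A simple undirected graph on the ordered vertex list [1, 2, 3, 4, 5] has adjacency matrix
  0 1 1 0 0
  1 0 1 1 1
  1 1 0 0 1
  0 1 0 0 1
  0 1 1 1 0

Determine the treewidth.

2

A width-2 tree decomposition is:
Bags: B1 = {2, 3, 5}  B2 = {2, 4, 5}  B3 = {1, 2, 3}
Tree: B1–B2, B1–B3
Each bag holds 3 vertices, so the decomposition has width 2, which upper-bounds the treewidth. Conversely, {1, 2, 3} is a clique of size 3, and the vertices of any clique must share a bag in every tree decomposition; so some bag has ≥ 3 vertices and tw(G) ≥ 2. Hence tw(G) = 2 exactly.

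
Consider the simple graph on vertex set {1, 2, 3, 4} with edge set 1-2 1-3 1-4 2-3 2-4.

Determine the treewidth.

A width-2 tree decomposition is:
Bags: B1 = {1, 2, 4}  B2 = {1, 2, 3}
Tree: B1–B2
The largest bag has 3 vertices, giving width 2; this decomposition certifies tw(G) ≤ 2. Conversely, {1, 2, 3} is a clique of size 3, and the vertices of any clique must share a bag in every tree decomposition; so some bag has ≥ 3 vertices and tw(G) ≥ 2. Combining the bounds, tw(G) = 2.

2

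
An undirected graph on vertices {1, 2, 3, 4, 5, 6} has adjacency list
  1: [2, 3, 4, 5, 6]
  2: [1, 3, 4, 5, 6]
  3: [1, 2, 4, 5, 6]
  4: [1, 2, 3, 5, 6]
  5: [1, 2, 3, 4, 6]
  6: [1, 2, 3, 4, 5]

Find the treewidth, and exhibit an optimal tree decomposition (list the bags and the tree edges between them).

A single bag containing all 6 vertices is trivially a valid decomposition of width 5. On the other hand G contains the 6-clique {1, 2, 3, 4, 5, 6}. A clique must lie in a single bag of any decomposition, so no decomposition can have width below 5. Therefore the treewidth is 5.

Treewidth 5.
One optimal decomposition is:
Bags: B1 = {1, 2, 3, 4, 5, 6}
Tree: (single bag)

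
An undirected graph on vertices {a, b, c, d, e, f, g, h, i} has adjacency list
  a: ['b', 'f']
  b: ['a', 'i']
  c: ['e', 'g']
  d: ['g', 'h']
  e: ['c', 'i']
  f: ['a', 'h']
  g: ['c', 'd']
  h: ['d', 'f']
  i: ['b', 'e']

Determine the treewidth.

2

A width-2 tree decomposition is:
Bags: B1 = {c, e, i}  B2 = {b, c, i}  B3 = {a, b, c}  B4 = {a, c, f}  B5 = {c, f, h}  B6 = {c, d, h}  B7 = {c, d, g}
Tree: B1–B2, B2–B3, B3–B4, B4–B5, B5–B6, B6–B7
The largest bag has 3 vertices, giving width 2; this decomposition certifies tw(G) ≤ 2. For the lower bound, G contains the cycle c–e–i–b–a–f–h–d–g–c, so G is not a forest; only forests have treewidth ≤ 1, hence tw(G) ≥ 2. The upper and lower bounds meet at 2, so that is the treewidth.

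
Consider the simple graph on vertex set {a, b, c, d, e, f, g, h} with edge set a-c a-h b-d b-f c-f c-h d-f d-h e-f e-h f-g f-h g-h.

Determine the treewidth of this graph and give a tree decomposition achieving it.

Each bag holds 3 vertices, so the decomposition has width 2, which upper-bounds the treewidth. For the lower bound, the 3 vertices {a, c, h} are pairwise adjacent, and any tree decomposition puts a clique entirely inside one bag — forcing width ≥ 2. The upper and lower bounds meet at 2, so that is the treewidth.

Treewidth 2.
One optimal decomposition is:
Bags: B1 = {d, f, h}  B2 = {c, f, h}  B3 = {e, f, h}  B4 = {a, c, h}  B5 = {f, g, h}  B6 = {b, d, f}
Tree: B1–B2, B2–B3, B2–B4, B2–B5, B1–B6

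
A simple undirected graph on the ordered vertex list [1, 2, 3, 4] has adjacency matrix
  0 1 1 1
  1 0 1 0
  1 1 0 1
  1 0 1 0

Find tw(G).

A width-2 tree decomposition is:
Bags: B1 = {1, 2, 3}  B2 = {1, 3, 4}
Tree: B1–B2
The largest bag has 3 vertices, giving width 2; this decomposition certifies tw(G) ≤ 2. On the other hand G contains the 3-clique {1, 2, 3}. A clique must lie in a single bag of any decomposition, so no decomposition can have width below 2. Combining the bounds, tw(G) = 2.

2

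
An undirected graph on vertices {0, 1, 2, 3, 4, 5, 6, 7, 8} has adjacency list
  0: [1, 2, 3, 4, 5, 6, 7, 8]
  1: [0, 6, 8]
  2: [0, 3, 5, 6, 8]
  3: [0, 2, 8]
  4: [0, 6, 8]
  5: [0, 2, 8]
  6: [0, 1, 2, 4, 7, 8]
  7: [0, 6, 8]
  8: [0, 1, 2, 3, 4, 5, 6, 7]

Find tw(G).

3

A width-3 tree decomposition is:
Bags: B1 = {0, 2, 6, 8}  B2 = {0, 2, 3, 8}  B3 = {0, 6, 7, 8}  B4 = {0, 4, 6, 8}  B5 = {0, 2, 5, 8}  B6 = {0, 1, 6, 8}
Tree: B1–B2, B1–B3, B1–B4, B1–B5, B4–B6
Each bag holds 4 vertices, so the decomposition has width 3, which upper-bounds the treewidth. On the other hand G contains the 4-clique {0, 2, 3, 8}. A clique must lie in a single bag of any decomposition, so no decomposition can have width below 3. Hence tw(G) = 3 exactly.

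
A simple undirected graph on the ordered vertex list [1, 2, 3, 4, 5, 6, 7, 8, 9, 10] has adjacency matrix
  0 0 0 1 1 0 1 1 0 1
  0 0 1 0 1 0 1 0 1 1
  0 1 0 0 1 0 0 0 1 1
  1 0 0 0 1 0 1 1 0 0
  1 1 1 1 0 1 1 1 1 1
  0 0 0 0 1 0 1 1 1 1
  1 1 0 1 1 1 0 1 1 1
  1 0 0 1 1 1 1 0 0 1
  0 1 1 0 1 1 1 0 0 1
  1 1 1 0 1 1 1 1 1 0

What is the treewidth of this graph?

4

A width-4 tree decomposition is:
Bags: B1 = {5, 6, 7, 9, 10}  B2 = {5, 6, 7, 8, 10}  B3 = {2, 5, 7, 9, 10}  B4 = {2, 3, 5, 9, 10}  B5 = {1, 5, 7, 8, 10}  B6 = {1, 4, 5, 7, 8}
Tree: B1–B2, B1–B3, B3–B4, B2–B5, B5–B6
Each bag holds 5 vertices, so the decomposition has width 4, which upper-bounds the treewidth. On the other hand G contains the 5-clique {2, 3, 5, 9, 10}. A clique must lie in a single bag of any decomposition, so no decomposition can have width below 4. The upper and lower bounds meet at 4, so that is the treewidth.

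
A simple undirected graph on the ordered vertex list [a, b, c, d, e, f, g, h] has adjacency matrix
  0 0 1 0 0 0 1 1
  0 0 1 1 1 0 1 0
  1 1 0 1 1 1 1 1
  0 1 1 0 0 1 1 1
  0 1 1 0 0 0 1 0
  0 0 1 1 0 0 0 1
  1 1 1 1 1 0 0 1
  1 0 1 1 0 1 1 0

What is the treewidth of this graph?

A width-3 tree decomposition is:
Bags: B1 = {c, d, f, h}  B2 = {c, d, g, h}  B3 = {b, c, d, g}  B4 = {a, c, g, h}  B5 = {b, c, e, g}
Tree: B1–B2, B2–B3, B2–B4, B3–B5
Every bag has size at most 4, so the width is 4 − 1 = 3 and tw(G) ≤ 3. For the lower bound, the 4 vertices {c, d, g, h} are pairwise adjacent, and any tree decomposition puts a clique entirely inside one bag — forcing width ≥ 3. The upper and lower bounds meet at 3, so that is the treewidth.

3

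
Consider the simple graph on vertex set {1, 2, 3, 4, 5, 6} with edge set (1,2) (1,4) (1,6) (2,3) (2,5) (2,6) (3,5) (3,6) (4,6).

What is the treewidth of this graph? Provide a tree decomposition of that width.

Every bag has size at most 3, so the width is 3 − 1 = 2 and tw(G) ≤ 2. On the other hand G contains the 3-clique {1, 2, 6}. A clique must lie in a single bag of any decomposition, so no decomposition can have width below 2. The upper and lower bounds meet at 2, so that is the treewidth.

Treewidth 2.
One optimal decomposition is:
Bags: B1 = {2, 3, 5}  B2 = {2, 3, 6}  B3 = {1, 2, 6}  B4 = {1, 4, 6}
Tree: B1–B2, B2–B3, B3–B4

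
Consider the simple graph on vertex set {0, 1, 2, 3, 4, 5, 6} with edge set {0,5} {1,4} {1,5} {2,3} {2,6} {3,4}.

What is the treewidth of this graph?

A width-1 tree decomposition is:
Bags: B1 = {0, 5}  B2 = {1, 5}  B3 = {1, 4}  B4 = {3, 4}  B5 = {2, 3}  B6 = {2, 6}
Tree: B1–B2, B2–B3, B3–B4, B4–B5, B5–B6
Each bag holds 2 vertices, so the decomposition has width 1, which upper-bounds the treewidth. G has an edge, so its treewidth is at least 1. Therefore the treewidth is 1.

1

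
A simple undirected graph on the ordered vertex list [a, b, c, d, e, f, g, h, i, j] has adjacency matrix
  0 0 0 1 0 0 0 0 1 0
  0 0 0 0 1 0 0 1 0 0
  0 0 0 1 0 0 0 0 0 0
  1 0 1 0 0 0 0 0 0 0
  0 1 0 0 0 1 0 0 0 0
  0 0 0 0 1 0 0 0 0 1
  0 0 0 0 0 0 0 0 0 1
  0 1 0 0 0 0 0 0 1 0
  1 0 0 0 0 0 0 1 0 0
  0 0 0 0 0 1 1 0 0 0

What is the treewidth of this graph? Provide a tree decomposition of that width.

Every bag has size at most 2, so the width is 2 − 1 = 1 and tw(G) ≤ 1. Since G has at least one edge (e.g. c–d), it is not an edgeless graph, so tw(G) ≥ 1. Combining the bounds, tw(G) = 1.

Treewidth 1.
One such decomposition:
Bags: B1 = {c, d}  B2 = {a, d}  B3 = {a, i}  B4 = {h, i}  B5 = {b, h}  B6 = {b, e}  B7 = {e, f}  B8 = {f, j}  B9 = {g, j}
Tree: B1–B2, B2–B3, B3–B4, B4–B5, B5–B6, B6–B7, B7–B8, B8–B9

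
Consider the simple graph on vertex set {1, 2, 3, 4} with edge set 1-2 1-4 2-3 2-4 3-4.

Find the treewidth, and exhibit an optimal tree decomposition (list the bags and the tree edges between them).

Treewidth 2.
Bags: B1 = {1, 2, 4}  B2 = {2, 3, 4}
Tree: B1–B2

The largest bag has 3 vertices, giving width 2; this decomposition certifies tw(G) ≤ 2. On the other hand G contains the 3-clique {1, 2, 4}. A clique must lie in a single bag of any decomposition, so no decomposition can have width below 2. Therefore the treewidth is 2.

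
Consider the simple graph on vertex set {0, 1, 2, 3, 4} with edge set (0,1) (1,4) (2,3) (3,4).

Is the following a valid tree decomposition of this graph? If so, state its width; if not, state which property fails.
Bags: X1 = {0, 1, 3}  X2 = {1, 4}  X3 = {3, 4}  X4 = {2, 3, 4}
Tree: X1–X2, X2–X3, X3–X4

A tree decomposition must satisfy three properties: every vertex lies in some bag; for every edge, both endpoints lie together in some bag; and for every vertex, the bags containing it form a connected subtree. Here bags containing vertex 3 are not connected in the tree, so the decomposition is invalid.

No — bags containing vertex 3 are not connected in the tree.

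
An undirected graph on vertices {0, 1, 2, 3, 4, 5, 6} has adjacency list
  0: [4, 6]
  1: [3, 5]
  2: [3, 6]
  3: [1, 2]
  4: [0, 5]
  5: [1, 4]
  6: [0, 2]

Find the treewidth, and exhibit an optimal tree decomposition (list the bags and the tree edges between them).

Treewidth 2.
One optimal decomposition is:
Bags: B1 = {1, 2, 3}  B2 = {1, 2, 6}  B3 = {0, 1, 6}  B4 = {0, 1, 4}  B5 = {1, 4, 5}
Tree: B1–B2, B2–B3, B3–B4, B4–B5

Every bag has size at most 3, so the width is 3 − 1 = 2 and tw(G) ≤ 2. The edges 1–3–2–6–0–4–5–1 form a cycle, so G is not a tree and its treewidth is at least 2. The upper and lower bounds meet at 2, so that is the treewidth.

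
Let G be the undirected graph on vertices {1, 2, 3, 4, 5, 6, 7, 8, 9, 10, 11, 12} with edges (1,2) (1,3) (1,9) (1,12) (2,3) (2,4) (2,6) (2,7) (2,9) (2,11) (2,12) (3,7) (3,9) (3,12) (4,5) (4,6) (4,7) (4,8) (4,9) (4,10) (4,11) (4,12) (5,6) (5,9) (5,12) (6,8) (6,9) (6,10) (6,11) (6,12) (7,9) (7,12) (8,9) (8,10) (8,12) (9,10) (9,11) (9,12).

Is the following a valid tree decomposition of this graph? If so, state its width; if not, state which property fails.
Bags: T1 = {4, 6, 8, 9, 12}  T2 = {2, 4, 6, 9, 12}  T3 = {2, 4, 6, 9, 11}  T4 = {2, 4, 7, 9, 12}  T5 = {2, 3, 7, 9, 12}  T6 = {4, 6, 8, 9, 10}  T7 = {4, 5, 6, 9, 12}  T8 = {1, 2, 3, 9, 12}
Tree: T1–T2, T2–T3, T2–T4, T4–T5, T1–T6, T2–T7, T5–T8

Checking the three conditions: (i) the bags cover all of {1, 2, 3, 4, 5, 6, 7, 8, 9, 10, 11, 12}; (ii) for each edge, some bag contains both endpoints; (iii) the bags containing any fixed vertex form a subtree. All hold, so the decomposition is valid with width 5 − 1 = 4.

Yes; width 4.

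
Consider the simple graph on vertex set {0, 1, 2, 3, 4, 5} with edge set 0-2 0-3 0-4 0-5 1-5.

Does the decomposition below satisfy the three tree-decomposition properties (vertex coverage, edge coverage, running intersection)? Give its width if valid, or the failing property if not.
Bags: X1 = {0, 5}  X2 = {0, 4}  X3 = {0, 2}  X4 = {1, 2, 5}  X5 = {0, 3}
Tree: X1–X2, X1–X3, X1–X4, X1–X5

A tree decomposition must satisfy three properties: every vertex lies in some bag; for every edge, both endpoints lie together in some bag; and for every vertex, the bags containing it form a connected subtree. Here bags containing vertex 2 are not connected in the tree, so the decomposition is invalid.

No — bags containing vertex 2 are not connected in the tree.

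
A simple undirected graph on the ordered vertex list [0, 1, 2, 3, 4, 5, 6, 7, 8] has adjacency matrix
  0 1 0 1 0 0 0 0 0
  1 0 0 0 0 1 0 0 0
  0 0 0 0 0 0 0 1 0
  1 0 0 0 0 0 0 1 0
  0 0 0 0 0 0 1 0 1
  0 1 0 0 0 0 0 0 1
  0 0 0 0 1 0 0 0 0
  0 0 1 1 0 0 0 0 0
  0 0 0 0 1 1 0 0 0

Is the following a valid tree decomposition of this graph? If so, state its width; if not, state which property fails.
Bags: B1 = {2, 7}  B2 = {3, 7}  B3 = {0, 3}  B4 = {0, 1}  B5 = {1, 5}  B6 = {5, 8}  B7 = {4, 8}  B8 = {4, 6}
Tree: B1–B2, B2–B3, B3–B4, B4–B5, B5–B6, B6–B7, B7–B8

Checking the three conditions: (i) the bags cover all of {0, 1, 2, 3, 4, 5, 6, 7, 8}; (ii) for each edge, some bag contains both endpoints; (iii) the bags containing any fixed vertex form a subtree. All hold, so the decomposition is valid with width 2 − 1 = 1.

Yes; width 1.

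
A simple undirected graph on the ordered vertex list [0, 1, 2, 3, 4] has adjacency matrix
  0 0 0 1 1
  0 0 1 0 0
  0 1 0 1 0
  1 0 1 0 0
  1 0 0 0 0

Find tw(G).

1

A width-1 tree decomposition is:
Bags: B1 = {1, 2}  B2 = {2, 3}  B3 = {0, 3}  B4 = {0, 4}
Tree: B1–B2, B2–B3, B3–B4
Each bag holds 2 vertices, so the decomposition has width 1, which upper-bounds the treewidth. G has an edge, so its treewidth is at least 1. Combining the bounds, tw(G) = 1.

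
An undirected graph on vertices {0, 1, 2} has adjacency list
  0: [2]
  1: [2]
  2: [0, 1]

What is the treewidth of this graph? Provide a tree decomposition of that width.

Treewidth 1.
One such decomposition:
Bags: B1 = {0, 2}  B2 = {1, 2}
Tree: B1–B2

Every bag has size at most 2, so the width is 2 − 1 = 1 and tw(G) ≤ 1. G has an edge, so its treewidth is at least 1. Therefore the treewidth is 1.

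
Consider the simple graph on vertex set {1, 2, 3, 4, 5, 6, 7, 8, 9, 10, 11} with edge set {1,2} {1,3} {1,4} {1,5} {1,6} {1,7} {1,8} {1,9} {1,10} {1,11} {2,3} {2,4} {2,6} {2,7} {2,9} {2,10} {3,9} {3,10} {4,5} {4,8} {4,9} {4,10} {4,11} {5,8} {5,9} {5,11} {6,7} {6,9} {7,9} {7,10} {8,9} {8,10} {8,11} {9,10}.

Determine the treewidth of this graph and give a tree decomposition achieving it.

Treewidth 4.
One such decomposition:
Bags: B1 = {1, 2, 7, 9, 10}  B2 = {1, 2, 6, 7, 9}  B3 = {1, 2, 4, 9, 10}  B4 = {1, 4, 8, 9, 10}  B5 = {1, 4, 5, 8, 9}  B6 = {1, 4, 5, 8, 11}  B7 = {1, 2, 3, 9, 10}
Tree: B1–B2, B1–B3, B3–B4, B4–B5, B5–B6, B1–B7

Every bag has size at most 5, so the width is 5 − 1 = 4 and tw(G) ≤ 4. Conversely, {1, 4, 8, 9, 10} is a clique of size 5, and the vertices of any clique must share a bag in every tree decomposition; so some bag has ≥ 5 vertices and tw(G) ≥ 4. Combining the bounds, tw(G) = 4.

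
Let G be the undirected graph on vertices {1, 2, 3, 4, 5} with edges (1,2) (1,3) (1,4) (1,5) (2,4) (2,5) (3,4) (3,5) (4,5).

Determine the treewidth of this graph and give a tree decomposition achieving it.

Every bag has size at most 4, so the width is 4 − 1 = 3 and tw(G) ≤ 3. Conversely, {1, 2, 4, 5} is a clique of size 4, and the vertices of any clique must share a bag in every tree decomposition; so some bag has ≥ 4 vertices and tw(G) ≥ 3. The upper and lower bounds meet at 3, so that is the treewidth.

Treewidth 3.
Bags: B1 = {1, 3, 4, 5}  B2 = {1, 2, 4, 5}
Tree: B1–B2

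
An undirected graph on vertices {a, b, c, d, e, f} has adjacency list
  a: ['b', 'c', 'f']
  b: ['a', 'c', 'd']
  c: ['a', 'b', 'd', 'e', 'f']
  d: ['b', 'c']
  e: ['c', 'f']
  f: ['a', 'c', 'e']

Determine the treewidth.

2

A width-2 tree decomposition is:
Bags: B1 = {b, c, d}  B2 = {a, b, c}  B3 = {a, c, f}  B4 = {c, e, f}
Tree: B1–B2, B2–B3, B3–B4
Each bag holds 3 vertices, so the decomposition has width 2, which upper-bounds the treewidth. For the lower bound, the 3 vertices {b, c, d} are pairwise adjacent, and any tree decomposition puts a clique entirely inside one bag — forcing width ≥ 2. Therefore the treewidth is 2.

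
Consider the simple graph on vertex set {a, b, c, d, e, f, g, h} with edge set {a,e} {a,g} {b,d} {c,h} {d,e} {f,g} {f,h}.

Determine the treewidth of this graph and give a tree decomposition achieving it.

Treewidth 1.
One optimal decomposition is:
Bags: B1 = {c, h}  B2 = {f, h}  B3 = {f, g}  B4 = {a, g}  B5 = {a, e}  B6 = {d, e}  B7 = {b, d}
Tree: B1–B2, B2–B3, B3–B4, B4–B5, B5–B6, B6–B7

The largest bag has 2 vertices, giving width 1; this decomposition certifies tw(G) ≤ 1. Any graph with an edge has treewidth ≥ 1, and G has the edge c–h. Hence tw(G) = 1 exactly.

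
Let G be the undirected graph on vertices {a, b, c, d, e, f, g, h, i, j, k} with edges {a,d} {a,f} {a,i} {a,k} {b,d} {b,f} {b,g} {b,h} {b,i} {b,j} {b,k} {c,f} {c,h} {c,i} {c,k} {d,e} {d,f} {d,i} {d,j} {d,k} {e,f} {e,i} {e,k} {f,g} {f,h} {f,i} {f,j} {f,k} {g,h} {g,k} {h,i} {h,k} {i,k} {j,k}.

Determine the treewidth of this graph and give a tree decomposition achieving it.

Each bag holds 5 vertices, so the decomposition has width 4, which upper-bounds the treewidth. On the other hand G contains the 5-clique {b, f, g, h, k}. A clique must lie in a single bag of any decomposition, so no decomposition can have width below 4. Therefore the treewidth is 4.

Treewidth 4.
One such decomposition:
Bags: B1 = {b, d, f, i, k}  B2 = {b, f, h, i, k}  B3 = {b, d, f, j, k}  B4 = {b, f, g, h, k}  B5 = {d, e, f, i, k}  B6 = {a, d, f, i, k}  B7 = {c, f, h, i, k}
Tree: B1–B2, B1–B3, B2–B4, B1–B5, B5–B6, B2–B7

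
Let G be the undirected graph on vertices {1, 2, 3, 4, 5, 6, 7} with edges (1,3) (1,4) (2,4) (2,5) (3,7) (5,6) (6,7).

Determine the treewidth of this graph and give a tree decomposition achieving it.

Treewidth 2.
One optimal decomposition is:
Bags: B1 = {3, 6, 7}  B2 = {1, 3, 6}  B3 = {1, 4, 6}  B4 = {2, 4, 6}  B5 = {2, 5, 6}
Tree: B1–B2, B2–B3, B3–B4, B4–B5

The largest bag has 3 vertices, giving width 2; this decomposition certifies tw(G) ≤ 2. Since 6–7–3–1–4–2–5–6 is a cycle in G, G is not acyclic. Forests are exactly the graphs of treewidth ≤ 1, so tw(G) ≥ 2. The upper and lower bounds meet at 2, so that is the treewidth.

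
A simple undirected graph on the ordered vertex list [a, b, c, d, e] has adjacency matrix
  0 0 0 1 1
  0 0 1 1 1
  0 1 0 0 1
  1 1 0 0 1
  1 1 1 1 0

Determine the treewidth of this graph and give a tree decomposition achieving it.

Each bag holds 3 vertices, so the decomposition has width 2, which upper-bounds the treewidth. For the lower bound, the 3 vertices {a, d, e} are pairwise adjacent, and any tree decomposition puts a clique entirely inside one bag — forcing width ≥ 2. Hence tw(G) = 2 exactly.

Treewidth 2.
Bags: B1 = {b, d, e}  B2 = {b, c, e}  B3 = {a, d, e}
Tree: B1–B2, B1–B3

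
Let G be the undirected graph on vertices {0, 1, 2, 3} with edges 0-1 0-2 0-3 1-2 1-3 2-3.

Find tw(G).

A width-3 tree decomposition is:
Bags: B1 = {0, 1, 2, 3}
Tree: (single bag)
With just one bag of size 4, the width is 4 − 1 = 3, so tw(G) ≤ 3. On the other hand G contains the 4-clique {0, 1, 2, 3}. A clique must lie in a single bag of any decomposition, so no decomposition can have width below 3. Therefore the treewidth is 3.

3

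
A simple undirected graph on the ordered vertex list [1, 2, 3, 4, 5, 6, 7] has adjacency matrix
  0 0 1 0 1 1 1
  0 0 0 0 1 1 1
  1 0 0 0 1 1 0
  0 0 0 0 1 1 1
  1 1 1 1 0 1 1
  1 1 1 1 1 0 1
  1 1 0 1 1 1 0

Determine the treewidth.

3

A width-3 tree decomposition is:
Bags: B1 = {2, 5, 6, 7}  B2 = {1, 5, 6, 7}  B3 = {4, 5, 6, 7}  B4 = {1, 3, 5, 6}
Tree: B1–B2, B1–B3, B2–B4
The largest bag has 4 vertices, giving width 3; this decomposition certifies tw(G) ≤ 3. On the other hand G contains the 4-clique {1, 3, 5, 6}. A clique must lie in a single bag of any decomposition, so no decomposition can have width below 3. Combining the bounds, tw(G) = 3.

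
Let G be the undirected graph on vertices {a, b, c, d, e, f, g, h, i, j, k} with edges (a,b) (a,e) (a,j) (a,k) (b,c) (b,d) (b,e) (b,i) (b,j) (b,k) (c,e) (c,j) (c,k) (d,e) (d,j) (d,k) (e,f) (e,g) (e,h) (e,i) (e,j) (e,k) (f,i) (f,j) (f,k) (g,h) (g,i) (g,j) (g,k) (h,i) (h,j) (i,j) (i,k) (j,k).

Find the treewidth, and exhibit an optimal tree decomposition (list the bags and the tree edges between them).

Treewidth 4.
One optimal decomposition is:
Bags: B1 = {b, e, i, j, k}  B2 = {a, b, e, j, k}  B3 = {e, g, i, j, k}  B4 = {e, f, i, j, k}  B5 = {b, d, e, j, k}  B6 = {b, c, e, j, k}  B7 = {e, g, h, i, j}
Tree: B1–B2, B1–B3, B1–B4, B2–B5, B5–B6, B3–B7

The largest bag has 5 vertices, giving width 4; this decomposition certifies tw(G) ≤ 4. Conversely, {e, g, h, i, j} is a clique of size 5, and the vertices of any clique must share a bag in every tree decomposition; so some bag has ≥ 5 vertices and tw(G) ≥ 4. Combining the bounds, tw(G) = 4.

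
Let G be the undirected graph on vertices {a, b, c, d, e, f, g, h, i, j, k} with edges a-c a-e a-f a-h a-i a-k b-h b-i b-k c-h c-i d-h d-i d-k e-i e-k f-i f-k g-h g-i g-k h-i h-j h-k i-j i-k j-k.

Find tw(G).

A width-3 tree decomposition is:
Bags: B1 = {h, i, j, k}  B2 = {d, h, i, k}  B3 = {a, h, i, k}  B4 = {a, f, i, k}  B5 = {a, c, h, i}  B6 = {b, h, i, k}  B7 = {g, h, i, k}  B8 = {a, e, i, k}
Tree: B1–B2, B1–B3, B3–B4, B3–B5, B2–B6, B1–B7, B4–B8
The largest bag has 4 vertices, giving width 3; this decomposition certifies tw(G) ≤ 3. For the lower bound, the 4 vertices {a, c, h, i} are pairwise adjacent, and any tree decomposition puts a clique entirely inside one bag — forcing width ≥ 3. Therefore the treewidth is 3.

3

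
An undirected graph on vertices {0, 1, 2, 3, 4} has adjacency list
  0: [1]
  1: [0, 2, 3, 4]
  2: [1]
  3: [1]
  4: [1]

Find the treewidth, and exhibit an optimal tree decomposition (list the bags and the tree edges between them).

Treewidth 1.
One optimal decomposition is:
Bags: B1 = {0, 1}  B2 = {1, 2}  B3 = {1, 4}  B4 = {1, 3}
Tree: B1–B2, B2–B3, B2–B4

The largest bag has 2 vertices, giving width 1; this decomposition certifies tw(G) ≤ 1. Since G has at least one edge (e.g. 0–1), it is not an edgeless graph, so tw(G) ≥ 1. Combining the bounds, tw(G) = 1.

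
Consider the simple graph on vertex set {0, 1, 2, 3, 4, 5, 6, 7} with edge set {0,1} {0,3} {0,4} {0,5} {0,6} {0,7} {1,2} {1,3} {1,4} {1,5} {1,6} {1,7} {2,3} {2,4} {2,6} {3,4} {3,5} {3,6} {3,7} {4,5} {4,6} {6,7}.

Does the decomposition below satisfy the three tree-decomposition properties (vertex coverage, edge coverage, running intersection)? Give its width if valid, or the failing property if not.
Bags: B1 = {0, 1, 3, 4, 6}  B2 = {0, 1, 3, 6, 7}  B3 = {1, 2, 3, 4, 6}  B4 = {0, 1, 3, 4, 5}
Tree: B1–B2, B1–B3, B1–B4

Checking the three conditions: (i) the bags cover all of {0, 1, 2, 3, 4, 5, 6, 7}; (ii) for each edge, some bag contains both endpoints; (iii) the bags containing any fixed vertex form a subtree. All hold, so the decomposition is valid with width 5 − 1 = 4.

Yes; width 4.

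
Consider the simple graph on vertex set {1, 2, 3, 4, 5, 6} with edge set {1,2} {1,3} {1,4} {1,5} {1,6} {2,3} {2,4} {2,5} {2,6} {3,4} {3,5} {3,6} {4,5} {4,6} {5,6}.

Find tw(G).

5

A width-5 tree decomposition is:
Bags: B1 = {1, 2, 3, 4, 5, 6}
Tree: (single bag)
With just one bag of size 6, the width is 6 − 1 = 5, so tw(G) ≤ 5. On the other hand G contains the 6-clique {1, 2, 3, 4, 5, 6}. A clique must lie in a single bag of any decomposition, so no decomposition can have width below 5. Therefore the treewidth is 5.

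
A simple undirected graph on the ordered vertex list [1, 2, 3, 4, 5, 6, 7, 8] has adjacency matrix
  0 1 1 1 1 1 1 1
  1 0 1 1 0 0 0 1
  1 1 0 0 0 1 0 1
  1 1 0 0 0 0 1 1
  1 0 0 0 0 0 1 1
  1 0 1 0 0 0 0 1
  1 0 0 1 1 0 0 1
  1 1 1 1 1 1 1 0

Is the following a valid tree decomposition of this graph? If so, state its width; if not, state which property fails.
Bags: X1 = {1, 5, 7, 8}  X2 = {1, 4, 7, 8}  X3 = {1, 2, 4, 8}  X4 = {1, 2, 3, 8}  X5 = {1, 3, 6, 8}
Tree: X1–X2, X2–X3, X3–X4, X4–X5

Yes; width 3.

Every vertex of G appears in some bag (union = {1, 2, 3, 4, 5, 6, 7, 8}); every edge is covered by a bag; and for each vertex v the set of bags containing v is connected in the bag tree. The decomposition is therefore valid. The largest bag has 4 vertices, so the width is 3.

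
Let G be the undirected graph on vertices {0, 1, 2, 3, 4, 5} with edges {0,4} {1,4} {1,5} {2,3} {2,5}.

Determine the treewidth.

A width-1 tree decomposition is:
Bags: B1 = {0, 4}  B2 = {1, 4}  B3 = {1, 5}  B4 = {2, 5}  B5 = {2, 3}
Tree: B1–B2, B2–B3, B3–B4, B4–B5
Each bag holds 2 vertices, so the decomposition has width 1, which upper-bounds the treewidth. Any graph with an edge has treewidth ≥ 1, and G has the edge 0–4. Hence tw(G) = 1 exactly.

1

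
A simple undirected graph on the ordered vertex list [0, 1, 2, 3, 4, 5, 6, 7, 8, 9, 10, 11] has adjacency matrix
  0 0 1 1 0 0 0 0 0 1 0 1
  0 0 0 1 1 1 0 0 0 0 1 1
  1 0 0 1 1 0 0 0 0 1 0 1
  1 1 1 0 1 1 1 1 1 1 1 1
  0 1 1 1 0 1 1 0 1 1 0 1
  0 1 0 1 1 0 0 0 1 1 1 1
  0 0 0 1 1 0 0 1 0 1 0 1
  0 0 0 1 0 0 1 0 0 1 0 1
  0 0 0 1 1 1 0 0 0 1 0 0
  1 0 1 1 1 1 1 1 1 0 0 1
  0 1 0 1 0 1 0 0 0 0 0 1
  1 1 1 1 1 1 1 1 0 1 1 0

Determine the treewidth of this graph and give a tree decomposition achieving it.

Treewidth 4.
Bags: B1 = {3, 4, 5, 8, 9}  B2 = {3, 4, 5, 9, 11}  B3 = {1, 3, 4, 5, 11}  B4 = {1, 3, 5, 10, 11}  B5 = {2, 3, 4, 9, 11}  B6 = {3, 4, 6, 9, 11}  B7 = {0, 2, 3, 9, 11}  B8 = {3, 6, 7, 9, 11}
Tree: B1–B2, B2–B3, B3–B4, B2–B5, B2–B6, B5–B7, B6–B8

Every bag has size at most 5, so the width is 5 − 1 = 4 and tw(G) ≤ 4. For the lower bound, the 5 vertices {3, 4, 5, 8, 9} are pairwise adjacent, and any tree decomposition puts a clique entirely inside one bag — forcing width ≥ 4. Therefore the treewidth is 4.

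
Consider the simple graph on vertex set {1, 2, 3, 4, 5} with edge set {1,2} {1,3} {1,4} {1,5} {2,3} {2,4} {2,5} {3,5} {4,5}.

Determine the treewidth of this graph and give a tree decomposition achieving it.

Treewidth 3.
Bags: B1 = {1, 2, 3, 5}  B2 = {1, 2, 4, 5}
Tree: B1–B2

Each bag holds 4 vertices, so the decomposition has width 3, which upper-bounds the treewidth. On the other hand G contains the 4-clique {1, 2, 3, 5}. A clique must lie in a single bag of any decomposition, so no decomposition can have width below 3. Combining the bounds, tw(G) = 3.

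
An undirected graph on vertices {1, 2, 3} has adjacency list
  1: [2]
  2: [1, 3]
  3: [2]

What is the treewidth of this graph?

A width-1 tree decomposition is:
Bags: B1 = {1, 2}  B2 = {2, 3}
Tree: B1–B2
Each bag holds 2 vertices, so the decomposition has width 1, which upper-bounds the treewidth. Any graph with an edge has treewidth ≥ 1, and G has the edge 2–1. Therefore the treewidth is 1.

1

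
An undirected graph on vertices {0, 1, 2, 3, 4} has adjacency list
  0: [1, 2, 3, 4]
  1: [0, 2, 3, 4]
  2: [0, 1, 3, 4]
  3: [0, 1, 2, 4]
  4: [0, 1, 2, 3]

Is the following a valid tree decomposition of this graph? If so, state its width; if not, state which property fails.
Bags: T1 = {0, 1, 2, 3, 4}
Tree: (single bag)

Yes; width 4.

Checking the three conditions: (i) the bags cover all of {0, 1, 2, 3, 4}; (ii) for each edge, some bag contains both endpoints; (iii) the bags containing any fixed vertex form a subtree. All hold, so the decomposition is valid with width 5 − 1 = 4.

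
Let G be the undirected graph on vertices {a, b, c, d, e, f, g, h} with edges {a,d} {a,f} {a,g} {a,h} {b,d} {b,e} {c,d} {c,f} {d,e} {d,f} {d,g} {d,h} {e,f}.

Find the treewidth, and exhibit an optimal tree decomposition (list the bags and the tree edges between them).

Each bag holds 3 vertices, so the decomposition has width 2, which upper-bounds the treewidth. Conversely, {a, d, g} is a clique of size 3, and the vertices of any clique must share a bag in every tree decomposition; so some bag has ≥ 3 vertices and tw(G) ≥ 2. Hence tw(G) = 2 exactly.

Treewidth 2.
Bags: B1 = {a, d, g}  B2 = {a, d, f}  B3 = {c, d, f}  B4 = {d, e, f}  B5 = {a, d, h}  B6 = {b, d, e}
Tree: B1–B2, B2–B3, B3–B4, B1–B5, B4–B6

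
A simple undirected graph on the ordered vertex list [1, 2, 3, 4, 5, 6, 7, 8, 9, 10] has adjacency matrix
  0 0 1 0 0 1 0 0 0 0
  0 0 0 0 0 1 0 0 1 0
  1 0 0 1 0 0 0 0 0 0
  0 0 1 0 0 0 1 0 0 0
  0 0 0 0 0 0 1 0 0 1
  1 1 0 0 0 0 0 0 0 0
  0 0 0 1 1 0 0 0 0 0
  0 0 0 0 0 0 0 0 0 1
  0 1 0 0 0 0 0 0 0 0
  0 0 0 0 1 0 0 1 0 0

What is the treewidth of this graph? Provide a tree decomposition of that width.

Treewidth 1.
Bags: B1 = {2, 9}  B2 = {2, 6}  B3 = {1, 6}  B4 = {1, 3}  B5 = {3, 4}  B6 = {4, 7}  B7 = {5, 7}  B8 = {5, 10}  B9 = {8, 10}
Tree: B1–B2, B2–B3, B3–B4, B4–B5, B5–B6, B6–B7, B7–B8, B8–B9

Each bag holds 2 vertices, so the decomposition has width 1, which upper-bounds the treewidth. Any graph with an edge has treewidth ≥ 1, and G has the edge 9–2. The upper and lower bounds meet at 1, so that is the treewidth.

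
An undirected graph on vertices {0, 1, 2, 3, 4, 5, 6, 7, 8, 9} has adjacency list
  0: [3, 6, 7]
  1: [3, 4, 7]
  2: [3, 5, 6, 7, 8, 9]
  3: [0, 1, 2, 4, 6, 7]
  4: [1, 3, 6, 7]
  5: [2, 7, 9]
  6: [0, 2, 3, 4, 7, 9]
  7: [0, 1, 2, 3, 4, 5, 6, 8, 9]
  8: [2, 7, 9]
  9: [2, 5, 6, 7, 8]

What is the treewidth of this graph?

3

A width-3 tree decomposition is:
Bags: B1 = {2, 3, 6, 7}  B2 = {2, 6, 7, 9}  B3 = {0, 3, 6, 7}  B4 = {2, 5, 7, 9}  B5 = {3, 4, 6, 7}  B6 = {1, 3, 4, 7}  B7 = {2, 7, 8, 9}
Tree: B1–B2, B1–B3, B2–B4, B3–B5, B5–B6, B2–B7
Every bag has size at most 4, so the width is 4 − 1 = 3 and tw(G) ≤ 3. For the lower bound, the 4 vertices {0, 3, 6, 7} are pairwise adjacent, and any tree decomposition puts a clique entirely inside one bag — forcing width ≥ 3. Therefore the treewidth is 3.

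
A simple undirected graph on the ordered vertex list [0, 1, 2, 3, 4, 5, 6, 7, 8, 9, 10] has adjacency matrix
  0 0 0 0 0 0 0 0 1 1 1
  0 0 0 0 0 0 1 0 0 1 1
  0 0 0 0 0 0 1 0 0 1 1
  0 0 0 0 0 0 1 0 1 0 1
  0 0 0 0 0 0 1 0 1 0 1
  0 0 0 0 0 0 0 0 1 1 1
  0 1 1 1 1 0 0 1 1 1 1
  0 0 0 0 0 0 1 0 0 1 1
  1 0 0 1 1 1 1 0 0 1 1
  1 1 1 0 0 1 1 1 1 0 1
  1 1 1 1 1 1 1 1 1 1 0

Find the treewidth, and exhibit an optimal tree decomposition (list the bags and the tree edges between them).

Treewidth 3.
One such decomposition:
Bags: B1 = {6, 8, 9, 10}  B2 = {4, 6, 8, 10}  B3 = {5, 8, 9, 10}  B4 = {2, 6, 9, 10}  B5 = {6, 7, 9, 10}  B6 = {1, 6, 9, 10}  B7 = {0, 8, 9, 10}  B8 = {3, 6, 8, 10}
Tree: B1–B2, B1–B3, B1–B4, B4–B5, B4–B6, B3–B7, B1–B8

Every bag has size at most 4, so the width is 4 − 1 = 3 and tw(G) ≤ 3. Conversely, {0, 8, 9, 10} is a clique of size 4, and the vertices of any clique must share a bag in every tree decomposition; so some bag has ≥ 4 vertices and tw(G) ≥ 3. Combining the bounds, tw(G) = 3.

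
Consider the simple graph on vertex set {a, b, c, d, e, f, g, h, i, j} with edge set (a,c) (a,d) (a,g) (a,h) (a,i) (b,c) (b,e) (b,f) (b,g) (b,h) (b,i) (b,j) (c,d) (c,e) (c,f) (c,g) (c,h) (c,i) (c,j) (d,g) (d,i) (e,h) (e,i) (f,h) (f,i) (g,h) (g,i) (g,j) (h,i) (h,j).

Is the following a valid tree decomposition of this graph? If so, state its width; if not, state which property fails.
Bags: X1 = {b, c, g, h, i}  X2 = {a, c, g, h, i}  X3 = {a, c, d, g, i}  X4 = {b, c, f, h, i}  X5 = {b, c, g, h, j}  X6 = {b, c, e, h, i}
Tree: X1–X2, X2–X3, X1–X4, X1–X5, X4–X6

Vertex coverage: the bags together contain {a, b, c, d, e, f, g, h, i, j}, the full vertex set. Edge coverage: each edge of G has both endpoints in at least one bag. Running intersection: for every vertex, the bags containing it form a connected subtree. All three properties hold, so this is a valid tree decomposition of width max|bag| − 1 = 4, and hence tw(G) ≤ 4.

Yes; width 4.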